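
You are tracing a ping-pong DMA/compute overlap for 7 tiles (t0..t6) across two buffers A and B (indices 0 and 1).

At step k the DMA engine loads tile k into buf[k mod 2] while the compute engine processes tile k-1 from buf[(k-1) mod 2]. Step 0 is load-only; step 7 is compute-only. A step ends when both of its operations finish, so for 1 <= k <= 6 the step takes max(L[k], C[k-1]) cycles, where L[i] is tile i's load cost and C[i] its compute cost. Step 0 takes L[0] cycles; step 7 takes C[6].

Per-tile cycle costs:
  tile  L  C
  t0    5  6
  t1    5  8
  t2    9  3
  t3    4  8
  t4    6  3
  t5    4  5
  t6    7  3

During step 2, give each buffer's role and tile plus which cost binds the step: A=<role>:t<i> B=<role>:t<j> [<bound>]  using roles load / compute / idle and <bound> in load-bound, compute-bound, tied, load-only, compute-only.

step 2: A=load:t2 B=compute:t1 [load-bound]

step 0: L[0]=5 → dur=5, Σ=5 | A=load:t0 B=idle [load-only]
step 1: L[1]=5 C[0]=6 → dur=6, Σ=11 | A=compute:t0 B=load:t1 [compute-bound]
step 2: L[2]=9 C[1]=8 → dur=9, Σ=20 | A=load:t2 B=compute:t1 [load-bound]
step 3: L[3]=4 C[2]=3 → dur=4, Σ=24 | A=compute:t2 B=load:t3 [load-bound]
step 4: L[4]=6 C[3]=8 → dur=8, Σ=32 | A=load:t4 B=compute:t3 [compute-bound]
step 5: L[5]=4 C[4]=3 → dur=4, Σ=36 | A=compute:t4 B=load:t5 [load-bound]
step 6: L[6]=7 C[5]=5 → dur=7, Σ=43 | A=load:t6 B=compute:t5 [load-bound]
step 7: C[6]=3 → dur=3, Σ=46 | A=compute:t6 B=idle [compute-only]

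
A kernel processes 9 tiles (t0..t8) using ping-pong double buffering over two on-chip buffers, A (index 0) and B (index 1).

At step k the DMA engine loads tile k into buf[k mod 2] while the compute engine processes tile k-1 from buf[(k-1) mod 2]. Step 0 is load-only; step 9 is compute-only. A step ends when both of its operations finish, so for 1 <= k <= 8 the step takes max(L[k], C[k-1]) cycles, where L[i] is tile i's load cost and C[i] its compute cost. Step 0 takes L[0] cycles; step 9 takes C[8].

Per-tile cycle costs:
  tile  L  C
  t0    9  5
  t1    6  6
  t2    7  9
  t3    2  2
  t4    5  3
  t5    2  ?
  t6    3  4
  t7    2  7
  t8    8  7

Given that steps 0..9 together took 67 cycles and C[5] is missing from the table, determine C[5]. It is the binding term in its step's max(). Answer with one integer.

C[5] = 9

step 0 = dur = L[0]=9 = 9
step 1 = dur = max(L[1]=6, C[0]=5) = 6
step 2 = dur = max(L[2]=7, C[1]=6) = 7
step 3 = dur = max(L[3]=2, C[2]=9) = 9
step 4 = dur = max(L[4]=5, C[3]=2) = 5
step 5 = dur = max(L[5]=2, C[4]=3) = 3
step 6 = dur = max(L[6]=3, C[5]=?) = C[5]  (unknown; binding)
step 7 = dur = max(L[7]=2, C[6]=4) = 4
step 8 = dur = max(L[8]=8, C[7]=7) = 8
step 9 = dur = C[8]=7 = 7
sum of known step durations = 58
dur[6] = total - known = 67 - 58 = 9
C[5] is the binding max in step 6, so C[5] = dur[6] = 9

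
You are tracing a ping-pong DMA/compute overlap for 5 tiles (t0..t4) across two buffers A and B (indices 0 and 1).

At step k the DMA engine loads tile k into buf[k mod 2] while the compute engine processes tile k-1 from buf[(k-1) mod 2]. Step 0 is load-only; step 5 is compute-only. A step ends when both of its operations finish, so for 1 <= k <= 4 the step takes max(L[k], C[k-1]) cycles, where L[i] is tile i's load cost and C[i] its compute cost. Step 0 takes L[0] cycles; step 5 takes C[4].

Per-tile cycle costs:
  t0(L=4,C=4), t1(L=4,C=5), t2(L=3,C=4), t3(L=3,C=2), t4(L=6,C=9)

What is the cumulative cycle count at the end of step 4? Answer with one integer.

end_cycle[4] = 23

step 0: L[0]=4 → dur=4, Σ=4 | A=load:t0 B=idle [load-only]
step 1: L[1]=4 C[0]=4 → dur=4, Σ=8 | A=compute:t0 B=load:t1 [tied]
step 2: L[2]=3 C[1]=5 → dur=5, Σ=13 | A=load:t2 B=compute:t1 [compute-bound]
step 3: L[3]=3 C[2]=4 → dur=4, Σ=17 | A=compute:t2 B=load:t3 [compute-bound]
step 4: L[4]=6 C[3]=2 → dur=6, Σ=23 | A=load:t4 B=compute:t3 [load-bound]
step 5: C[4]=9 → dur=9, Σ=32 | A=compute:t4 B=idle [compute-only]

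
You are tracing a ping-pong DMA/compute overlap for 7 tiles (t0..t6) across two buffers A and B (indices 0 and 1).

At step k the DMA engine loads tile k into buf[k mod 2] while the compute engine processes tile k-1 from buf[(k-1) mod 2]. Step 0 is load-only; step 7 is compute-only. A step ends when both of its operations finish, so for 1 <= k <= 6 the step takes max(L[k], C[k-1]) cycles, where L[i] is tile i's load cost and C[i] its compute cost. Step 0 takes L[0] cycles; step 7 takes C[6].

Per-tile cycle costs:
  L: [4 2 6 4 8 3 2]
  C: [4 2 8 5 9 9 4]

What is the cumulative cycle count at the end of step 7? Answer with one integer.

end_cycle[7] = 52

k=0 load=t0/4c comp=- wait=4 total=4
k=1 load=t1/2c comp=t0/4c wait=4 total=8
k=2 load=t2/6c comp=t1/2c wait=6 total=14
k=3 load=t3/4c comp=t2/8c wait=8 total=22
k=4 load=t4/8c comp=t3/5c wait=8 total=30
k=5 load=t5/3c comp=t4/9c wait=9 total=39
k=6 load=t6/2c comp=t5/9c wait=9 total=48
k=7 load=- comp=t6/4c wait=4 total=52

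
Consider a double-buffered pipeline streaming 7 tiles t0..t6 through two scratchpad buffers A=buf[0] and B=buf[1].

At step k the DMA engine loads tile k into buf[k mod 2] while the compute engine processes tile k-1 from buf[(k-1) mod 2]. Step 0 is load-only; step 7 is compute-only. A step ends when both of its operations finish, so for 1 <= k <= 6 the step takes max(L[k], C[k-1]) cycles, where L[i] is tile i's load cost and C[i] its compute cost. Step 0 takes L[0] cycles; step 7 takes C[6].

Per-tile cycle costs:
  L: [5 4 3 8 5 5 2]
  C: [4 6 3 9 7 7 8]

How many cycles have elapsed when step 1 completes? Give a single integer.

step 0: L[0]=5 → dur=5, Σ=5 | A=load:t0 B=idle [load-only]
step 1: L[1]=4 C[0]=4 → dur=4, Σ=9 | A=compute:t0 B=load:t1 [tied]
step 2: L[2]=3 C[1]=6 → dur=6, Σ=15 | A=load:t2 B=compute:t1 [compute-bound]
step 3: L[3]=8 C[2]=3 → dur=8, Σ=23 | A=compute:t2 B=load:t3 [load-bound]
step 4: L[4]=5 C[3]=9 → dur=9, Σ=32 | A=load:t4 B=compute:t3 [compute-bound]
step 5: L[5]=5 C[4]=7 → dur=7, Σ=39 | A=compute:t4 B=load:t5 [compute-bound]
step 6: L[6]=2 C[5]=7 → dur=7, Σ=46 | A=load:t6 B=compute:t5 [compute-bound]
step 7: C[6]=8 → dur=8, Σ=54 | A=compute:t6 B=idle [compute-only]

end_cycle[1] = 9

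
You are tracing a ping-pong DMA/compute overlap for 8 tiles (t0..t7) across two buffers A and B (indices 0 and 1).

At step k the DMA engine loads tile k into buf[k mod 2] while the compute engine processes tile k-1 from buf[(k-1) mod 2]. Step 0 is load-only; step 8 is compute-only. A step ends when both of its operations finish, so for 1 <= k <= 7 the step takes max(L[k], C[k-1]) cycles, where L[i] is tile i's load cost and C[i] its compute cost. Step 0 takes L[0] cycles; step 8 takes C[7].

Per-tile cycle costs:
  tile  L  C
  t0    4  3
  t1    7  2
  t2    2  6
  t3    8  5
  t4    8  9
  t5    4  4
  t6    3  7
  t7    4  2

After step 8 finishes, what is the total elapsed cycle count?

end_cycle[8] = 51

k=0 load=t0/4c comp=- wait=4 total=4
k=1 load=t1/7c comp=t0/3c wait=7 total=11
k=2 load=t2/2c comp=t1/2c wait=2 total=13
k=3 load=t3/8c comp=t2/6c wait=8 total=21
k=4 load=t4/8c comp=t3/5c wait=8 total=29
k=5 load=t5/4c comp=t4/9c wait=9 total=38
k=6 load=t6/3c comp=t5/4c wait=4 total=42
k=7 load=t7/4c comp=t6/7c wait=7 total=49
k=8 load=- comp=t7/2c wait=2 total=51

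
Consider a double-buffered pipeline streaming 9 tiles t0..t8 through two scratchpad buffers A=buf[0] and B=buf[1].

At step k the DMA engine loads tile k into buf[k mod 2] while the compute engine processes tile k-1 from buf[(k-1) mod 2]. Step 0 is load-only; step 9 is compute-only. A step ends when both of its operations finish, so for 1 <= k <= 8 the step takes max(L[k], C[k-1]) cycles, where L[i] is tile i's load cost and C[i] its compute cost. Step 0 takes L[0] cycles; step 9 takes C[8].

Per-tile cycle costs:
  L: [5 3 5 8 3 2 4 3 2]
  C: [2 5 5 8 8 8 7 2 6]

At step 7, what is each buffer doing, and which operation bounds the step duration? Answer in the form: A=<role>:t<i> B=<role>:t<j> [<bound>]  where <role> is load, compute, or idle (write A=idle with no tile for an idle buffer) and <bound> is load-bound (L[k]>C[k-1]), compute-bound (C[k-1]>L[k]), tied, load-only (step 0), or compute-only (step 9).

step 7: A=compute:t6 B=load:t7 [compute-bound]

k=0 load=t0/5c comp=- wait=5 total=5
k=1 load=t1/3c comp=t0/2c wait=3 total=8
k=2 load=t2/5c comp=t1/5c wait=5 total=13
k=3 load=t3/8c comp=t2/5c wait=8 total=21
k=4 load=t4/3c comp=t3/8c wait=8 total=29
k=5 load=t5/2c comp=t4/8c wait=8 total=37
k=6 load=t6/4c comp=t5/8c wait=8 total=45
k=7 load=t7/3c comp=t6/7c wait=7 total=52
k=8 load=t8/2c comp=t7/2c wait=2 total=54
k=9 load=- comp=t8/6c wait=6 total=60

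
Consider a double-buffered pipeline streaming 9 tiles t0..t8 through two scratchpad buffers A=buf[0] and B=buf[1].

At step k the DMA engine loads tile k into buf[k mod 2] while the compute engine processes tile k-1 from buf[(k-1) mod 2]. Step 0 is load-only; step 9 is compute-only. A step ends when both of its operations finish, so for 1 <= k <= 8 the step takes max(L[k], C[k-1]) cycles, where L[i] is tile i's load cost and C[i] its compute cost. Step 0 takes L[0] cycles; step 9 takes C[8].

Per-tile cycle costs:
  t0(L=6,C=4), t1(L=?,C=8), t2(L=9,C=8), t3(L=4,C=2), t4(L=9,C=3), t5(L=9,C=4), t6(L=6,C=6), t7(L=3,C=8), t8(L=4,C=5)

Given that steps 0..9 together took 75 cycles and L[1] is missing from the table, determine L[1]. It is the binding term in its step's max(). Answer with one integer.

L[1] = 9

step 0 | dur = L[0]=6 = 6
step 1 | dur = max(L[1]=?, C[0]=4) = L[1]  (unknown; binding)
step 2 | dur = max(L[2]=9, C[1]=8) = 9
step 3 | dur = max(L[3]=4, C[2]=8) = 8
step 4 | dur = max(L[4]=9, C[3]=2) = 9
step 5 | dur = max(L[5]=9, C[4]=3) = 9
step 6 | dur = max(L[6]=6, C[5]=4) = 6
step 7 | dur = max(L[7]=3, C[6]=6) = 6
step 8 | dur = max(L[8]=4, C[7]=8) = 8
step 9 | dur = C[8]=5 = 5
sum of known step durations = 66
dur[1] = total - known = 75 - 66 = 9
L[1] is the binding max in step 1, so L[1] = dur[1] = 9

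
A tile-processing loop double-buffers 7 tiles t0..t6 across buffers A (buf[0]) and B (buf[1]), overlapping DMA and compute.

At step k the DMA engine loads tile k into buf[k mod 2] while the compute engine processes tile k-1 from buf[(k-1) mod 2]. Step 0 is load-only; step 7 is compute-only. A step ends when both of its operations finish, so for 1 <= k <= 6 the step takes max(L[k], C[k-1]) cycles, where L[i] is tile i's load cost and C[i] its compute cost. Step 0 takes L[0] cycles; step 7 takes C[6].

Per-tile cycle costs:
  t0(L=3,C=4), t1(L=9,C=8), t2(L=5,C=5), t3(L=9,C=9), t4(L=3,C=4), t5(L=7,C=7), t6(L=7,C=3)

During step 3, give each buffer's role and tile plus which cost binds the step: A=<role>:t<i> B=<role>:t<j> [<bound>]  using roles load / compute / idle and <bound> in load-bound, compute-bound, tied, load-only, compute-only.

step 3: A=compute:t2 B=load:t3 [load-bound]

[0] DMA t0→A (3c) ∥ CU idle ⇒ 3c, clock 3
[1] DMA t1→B (9c) ∥ CU A:t0 (4c) ⇒ 9c, clock 12
[2] DMA t2→A (5c) ∥ CU B:t1 (8c) ⇒ 8c, clock 20
[3] DMA t3→B (9c) ∥ CU A:t2 (5c) ⇒ 9c, clock 29
[4] DMA t4→A (3c) ∥ CU B:t3 (9c) ⇒ 9c, clock 38
[5] DMA t5→B (7c) ∥ CU A:t4 (4c) ⇒ 7c, clock 45
[6] DMA t6→A (7c) ∥ CU B:t5 (7c) ⇒ 7c, clock 52
[7] DMA idle ∥ CU A:t6 (3c) ⇒ 3c, clock 55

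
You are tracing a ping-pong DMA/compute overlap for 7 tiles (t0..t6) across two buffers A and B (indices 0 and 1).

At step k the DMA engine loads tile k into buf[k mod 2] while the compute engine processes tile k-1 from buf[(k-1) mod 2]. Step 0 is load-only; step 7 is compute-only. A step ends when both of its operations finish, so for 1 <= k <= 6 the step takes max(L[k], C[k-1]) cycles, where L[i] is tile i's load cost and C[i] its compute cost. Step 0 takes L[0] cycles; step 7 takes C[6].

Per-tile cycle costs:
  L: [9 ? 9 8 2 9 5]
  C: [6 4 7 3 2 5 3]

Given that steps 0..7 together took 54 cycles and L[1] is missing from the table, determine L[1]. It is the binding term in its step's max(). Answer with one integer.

step 0 | dur = L[0]=9 = 9
step 1 | dur = max(L[1]=?, C[0]=6) = L[1]  (unknown; binding)
step 2 | dur = max(L[2]=9, C[1]=4) = 9
step 3 | dur = max(L[3]=8, C[2]=7) = 8
step 4 | dur = max(L[4]=2, C[3]=3) = 3
step 5 | dur = max(L[5]=9, C[4]=2) = 9
step 6 | dur = max(L[6]=5, C[5]=5) = 5
step 7 | dur = C[6]=3 = 3
sum of known step durations = 46
dur[1] = total - known = 54 - 46 = 8
L[1] is the binding max in step 1, so L[1] = dur[1] = 8

L[1] = 8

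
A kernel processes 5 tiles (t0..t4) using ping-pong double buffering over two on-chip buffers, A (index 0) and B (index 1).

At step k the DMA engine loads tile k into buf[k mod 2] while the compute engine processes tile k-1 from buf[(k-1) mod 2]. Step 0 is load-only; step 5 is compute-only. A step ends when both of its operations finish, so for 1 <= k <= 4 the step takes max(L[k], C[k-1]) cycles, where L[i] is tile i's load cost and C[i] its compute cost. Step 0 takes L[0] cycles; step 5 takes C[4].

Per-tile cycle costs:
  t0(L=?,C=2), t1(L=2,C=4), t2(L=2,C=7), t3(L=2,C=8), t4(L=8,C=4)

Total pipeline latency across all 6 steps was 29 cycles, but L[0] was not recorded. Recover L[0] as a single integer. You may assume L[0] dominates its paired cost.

L[0] = 4

step 0 | dur = L[0]=? = L[0]  (unknown; binding)
step 1 | dur = max(L[1]=2, C[0]=2) = 2
step 2 | dur = max(L[2]=2, C[1]=4) = 4
step 3 | dur = max(L[3]=2, C[2]=7) = 7
step 4 | dur = max(L[4]=8, C[3]=8) = 8
step 5 | dur = C[4]=4 = 4
sum of known step durations = 25
dur[0] = total - known = 29 - 25 = 4
L[0] is the binding max in step 0, so L[0] = dur[0] = 4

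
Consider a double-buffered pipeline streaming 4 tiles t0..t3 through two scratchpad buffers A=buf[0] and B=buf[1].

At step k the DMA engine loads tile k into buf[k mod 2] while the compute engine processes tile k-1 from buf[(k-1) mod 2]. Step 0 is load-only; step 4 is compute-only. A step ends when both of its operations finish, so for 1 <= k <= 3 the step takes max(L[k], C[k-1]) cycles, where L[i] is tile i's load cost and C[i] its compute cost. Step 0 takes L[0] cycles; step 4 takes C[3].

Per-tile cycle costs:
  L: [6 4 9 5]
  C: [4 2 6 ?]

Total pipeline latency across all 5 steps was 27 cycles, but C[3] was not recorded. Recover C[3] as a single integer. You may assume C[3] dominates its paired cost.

C[3] = 2

step 0 = dur = L[0]=6 = 6
step 1 = dur = max(L[1]=4, C[0]=4) = 4
step 2 = dur = max(L[2]=9, C[1]=2) = 9
step 3 = dur = max(L[3]=5, C[2]=6) = 6
step 4 = dur = C[3]=? = C[3]  (unknown; binding)
sum of known step durations = 25
dur[4] = total - known = 27 - 25 = 2
C[3] is the binding max in step 4, so C[3] = dur[4] = 2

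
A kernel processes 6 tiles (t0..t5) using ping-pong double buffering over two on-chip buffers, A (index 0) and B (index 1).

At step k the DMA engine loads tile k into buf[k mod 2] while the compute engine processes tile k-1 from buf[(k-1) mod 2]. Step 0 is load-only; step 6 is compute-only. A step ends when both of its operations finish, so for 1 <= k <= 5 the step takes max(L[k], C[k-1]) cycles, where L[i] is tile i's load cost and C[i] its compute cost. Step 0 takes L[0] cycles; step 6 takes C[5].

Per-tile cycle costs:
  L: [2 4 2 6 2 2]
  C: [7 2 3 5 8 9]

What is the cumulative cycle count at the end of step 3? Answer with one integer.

end_cycle[3] = 17

[0] DMA t0→A (2c) ∥ CU idle ⇒ 2c, clock 2
[1] DMA t1→B (4c) ∥ CU A:t0 (7c) ⇒ 7c, clock 9
[2] DMA t2→A (2c) ∥ CU B:t1 (2c) ⇒ 2c, clock 11
[3] DMA t3→B (6c) ∥ CU A:t2 (3c) ⇒ 6c, clock 17
[4] DMA t4→A (2c) ∥ CU B:t3 (5c) ⇒ 5c, clock 22
[5] DMA t5→B (2c) ∥ CU A:t4 (8c) ⇒ 8c, clock 30
[6] DMA idle ∥ CU B:t5 (9c) ⇒ 9c, clock 39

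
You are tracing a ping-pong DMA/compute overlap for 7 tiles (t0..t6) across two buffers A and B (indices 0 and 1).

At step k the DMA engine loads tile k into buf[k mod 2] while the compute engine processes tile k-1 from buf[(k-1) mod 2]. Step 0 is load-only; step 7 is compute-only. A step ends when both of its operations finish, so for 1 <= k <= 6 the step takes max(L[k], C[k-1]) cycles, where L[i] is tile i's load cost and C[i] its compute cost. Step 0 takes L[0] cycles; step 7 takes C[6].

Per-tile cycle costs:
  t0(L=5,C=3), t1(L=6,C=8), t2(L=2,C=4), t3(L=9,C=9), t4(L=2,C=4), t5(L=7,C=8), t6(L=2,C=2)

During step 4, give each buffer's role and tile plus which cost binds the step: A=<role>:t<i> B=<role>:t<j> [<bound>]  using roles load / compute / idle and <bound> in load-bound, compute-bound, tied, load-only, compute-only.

step 4: A=load:t4 B=compute:t3 [compute-bound]

[0] DMA t0→A (5c) ∥ CU idle ⇒ 5c, clock 5
[1] DMA t1→B (6c) ∥ CU A:t0 (3c) ⇒ 6c, clock 11
[2] DMA t2→A (2c) ∥ CU B:t1 (8c) ⇒ 8c, clock 19
[3] DMA t3→B (9c) ∥ CU A:t2 (4c) ⇒ 9c, clock 28
[4] DMA t4→A (2c) ∥ CU B:t3 (9c) ⇒ 9c, clock 37
[5] DMA t5→B (7c) ∥ CU A:t4 (4c) ⇒ 7c, clock 44
[6] DMA t6→A (2c) ∥ CU B:t5 (8c) ⇒ 8c, clock 52
[7] DMA idle ∥ CU A:t6 (2c) ⇒ 2c, clock 54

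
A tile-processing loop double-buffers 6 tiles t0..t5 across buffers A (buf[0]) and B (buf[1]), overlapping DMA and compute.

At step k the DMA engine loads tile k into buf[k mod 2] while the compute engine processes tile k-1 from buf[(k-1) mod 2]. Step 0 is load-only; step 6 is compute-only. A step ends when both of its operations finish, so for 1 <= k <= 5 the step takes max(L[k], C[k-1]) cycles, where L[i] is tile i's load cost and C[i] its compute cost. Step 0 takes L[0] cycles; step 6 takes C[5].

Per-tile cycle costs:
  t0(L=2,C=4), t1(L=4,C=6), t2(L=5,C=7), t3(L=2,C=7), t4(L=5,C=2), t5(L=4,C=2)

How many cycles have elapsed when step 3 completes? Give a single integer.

end_cycle[3] = 19

step 0: L[0]=2 → dur=2, Σ=2 | A=load:t0 B=idle [load-only]
step 1: L[1]=4 C[0]=4 → dur=4, Σ=6 | A=compute:t0 B=load:t1 [tied]
step 2: L[2]=5 C[1]=6 → dur=6, Σ=12 | A=load:t2 B=compute:t1 [compute-bound]
step 3: L[3]=2 C[2]=7 → dur=7, Σ=19 | A=compute:t2 B=load:t3 [compute-bound]
step 4: L[4]=5 C[3]=7 → dur=7, Σ=26 | A=load:t4 B=compute:t3 [compute-bound]
step 5: L[5]=4 C[4]=2 → dur=4, Σ=30 | A=compute:t4 B=load:t5 [load-bound]
step 6: C[5]=2 → dur=2, Σ=32 | A=idle B=compute:t5 [compute-only]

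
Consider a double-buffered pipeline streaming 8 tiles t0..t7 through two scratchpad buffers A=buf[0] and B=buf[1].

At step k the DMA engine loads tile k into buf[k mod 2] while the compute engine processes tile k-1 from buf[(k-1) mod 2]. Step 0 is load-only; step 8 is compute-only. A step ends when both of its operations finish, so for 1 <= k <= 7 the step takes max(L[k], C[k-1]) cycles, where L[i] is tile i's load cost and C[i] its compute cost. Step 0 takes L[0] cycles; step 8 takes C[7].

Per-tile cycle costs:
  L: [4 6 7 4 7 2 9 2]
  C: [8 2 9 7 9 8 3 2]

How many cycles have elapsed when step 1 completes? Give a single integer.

end_cycle[1] = 12

[0] DMA t0→A (4c) ∥ CU idle ⇒ 4c, clock 4
[1] DMA t1→B (6c) ∥ CU A:t0 (8c) ⇒ 8c, clock 12
[2] DMA t2→A (7c) ∥ CU B:t1 (2c) ⇒ 7c, clock 19
[3] DMA t3→B (4c) ∥ CU A:t2 (9c) ⇒ 9c, clock 28
[4] DMA t4→A (7c) ∥ CU B:t3 (7c) ⇒ 7c, clock 35
[5] DMA t5→B (2c) ∥ CU A:t4 (9c) ⇒ 9c, clock 44
[6] DMA t6→A (9c) ∥ CU B:t5 (8c) ⇒ 9c, clock 53
[7] DMA t7→B (2c) ∥ CU A:t6 (3c) ⇒ 3c, clock 56
[8] DMA idle ∥ CU B:t7 (2c) ⇒ 2c, clock 58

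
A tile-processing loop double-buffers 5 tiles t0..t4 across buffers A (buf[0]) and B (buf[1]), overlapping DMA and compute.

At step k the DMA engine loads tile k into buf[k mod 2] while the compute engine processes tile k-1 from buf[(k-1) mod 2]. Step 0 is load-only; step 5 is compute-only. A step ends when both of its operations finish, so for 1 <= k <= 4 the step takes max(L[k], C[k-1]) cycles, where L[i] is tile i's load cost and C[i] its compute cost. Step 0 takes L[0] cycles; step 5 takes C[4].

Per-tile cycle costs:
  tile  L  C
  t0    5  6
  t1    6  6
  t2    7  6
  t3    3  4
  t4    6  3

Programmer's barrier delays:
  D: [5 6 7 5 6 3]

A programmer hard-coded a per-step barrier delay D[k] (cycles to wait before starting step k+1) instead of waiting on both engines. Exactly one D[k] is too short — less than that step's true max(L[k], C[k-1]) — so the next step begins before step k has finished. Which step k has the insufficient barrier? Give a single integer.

[0] required=L[0]=5=5 vs D=5 ok
[1] required=max(L[1]=6,C[0]=6)=6 vs D=6 ok
[2] required=max(L[2]=7,C[1]=6)=7 vs D=7 ok
[3] required=max(L[3]=3,C[2]=6)=6 vs D=5 SHORT
[4] required=max(L[4]=6,C[3]=4)=6 vs D=6 ok
[5] required=C[4]=3=3 vs D=3 ok

hazard at step 3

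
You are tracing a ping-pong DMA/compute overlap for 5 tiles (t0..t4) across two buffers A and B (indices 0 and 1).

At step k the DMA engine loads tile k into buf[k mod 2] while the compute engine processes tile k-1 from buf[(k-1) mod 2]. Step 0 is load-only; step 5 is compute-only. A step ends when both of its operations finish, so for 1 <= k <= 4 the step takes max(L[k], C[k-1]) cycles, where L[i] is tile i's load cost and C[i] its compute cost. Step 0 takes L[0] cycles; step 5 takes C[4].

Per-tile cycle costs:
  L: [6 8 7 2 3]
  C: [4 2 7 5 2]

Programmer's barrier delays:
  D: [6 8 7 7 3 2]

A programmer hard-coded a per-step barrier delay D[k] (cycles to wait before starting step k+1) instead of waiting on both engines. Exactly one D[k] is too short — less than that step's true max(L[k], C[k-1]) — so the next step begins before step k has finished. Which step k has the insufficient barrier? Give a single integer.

[0] required=L[0]=6=6 vs D=6 ok
[1] required=max(L[1]=8,C[0]=4)=8 vs D=8 ok
[2] required=max(L[2]=7,C[1]=2)=7 vs D=7 ok
[3] required=max(L[3]=2,C[2]=7)=7 vs D=7 ok
[4] required=max(L[4]=3,C[3]=5)=5 vs D=3 SHORT
[5] required=C[4]=2=2 vs D=2 ok

hazard at step 4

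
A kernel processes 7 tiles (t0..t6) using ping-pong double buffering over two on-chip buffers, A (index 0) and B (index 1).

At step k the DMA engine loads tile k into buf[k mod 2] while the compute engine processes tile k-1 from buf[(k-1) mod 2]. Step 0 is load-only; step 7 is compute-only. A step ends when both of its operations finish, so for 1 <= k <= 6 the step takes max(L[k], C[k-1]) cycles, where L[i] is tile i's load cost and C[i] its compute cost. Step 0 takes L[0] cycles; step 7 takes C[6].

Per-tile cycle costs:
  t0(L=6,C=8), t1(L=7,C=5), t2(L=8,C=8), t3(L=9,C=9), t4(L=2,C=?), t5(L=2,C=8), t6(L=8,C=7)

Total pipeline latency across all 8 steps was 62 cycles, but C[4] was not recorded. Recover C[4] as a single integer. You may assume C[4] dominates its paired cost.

C[4] = 7

step 0: dur = L[0]=6 = 6
step 1: dur = max(L[1]=7, C[0]=8) = 8
step 2: dur = max(L[2]=8, C[1]=5) = 8
step 3: dur = max(L[3]=9, C[2]=8) = 9
step 4: dur = max(L[4]=2, C[3]=9) = 9
step 5: dur = max(L[5]=2, C[4]=?) = C[4]  (unknown; binding)
step 6: dur = max(L[6]=8, C[5]=8) = 8
step 7: dur = C[6]=7 = 7
sum of known step durations = 55
dur[5] = total - known = 62 - 55 = 7
C[4] is the binding max in step 5, so C[4] = dur[5] = 7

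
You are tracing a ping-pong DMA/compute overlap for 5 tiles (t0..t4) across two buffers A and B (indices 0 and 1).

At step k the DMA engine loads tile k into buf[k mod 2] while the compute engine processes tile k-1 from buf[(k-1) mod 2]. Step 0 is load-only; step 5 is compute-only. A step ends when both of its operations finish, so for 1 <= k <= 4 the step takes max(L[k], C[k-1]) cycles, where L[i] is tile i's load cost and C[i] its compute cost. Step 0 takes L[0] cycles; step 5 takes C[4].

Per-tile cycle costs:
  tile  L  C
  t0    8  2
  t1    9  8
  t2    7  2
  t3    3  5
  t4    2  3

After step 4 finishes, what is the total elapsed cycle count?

end_cycle[4] = 33

k=0 load=t0/8c comp=- wait=8 total=8
k=1 load=t1/9c comp=t0/2c wait=9 total=17
k=2 load=t2/7c comp=t1/8c wait=8 total=25
k=3 load=t3/3c comp=t2/2c wait=3 total=28
k=4 load=t4/2c comp=t3/5c wait=5 total=33
k=5 load=- comp=t4/3c wait=3 total=36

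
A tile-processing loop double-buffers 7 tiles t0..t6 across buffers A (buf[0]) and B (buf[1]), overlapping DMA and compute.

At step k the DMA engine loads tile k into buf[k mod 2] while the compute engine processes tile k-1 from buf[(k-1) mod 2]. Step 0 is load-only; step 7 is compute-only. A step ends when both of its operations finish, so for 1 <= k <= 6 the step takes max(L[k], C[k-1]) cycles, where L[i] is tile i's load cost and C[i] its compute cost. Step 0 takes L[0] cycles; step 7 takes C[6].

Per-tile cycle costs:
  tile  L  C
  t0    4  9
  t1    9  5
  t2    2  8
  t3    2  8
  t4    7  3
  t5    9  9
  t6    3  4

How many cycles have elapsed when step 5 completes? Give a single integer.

k=0 load=t0/4c comp=- wait=4 total=4
k=1 load=t1/9c comp=t0/9c wait=9 total=13
k=2 load=t2/2c comp=t1/5c wait=5 total=18
k=3 load=t3/2c comp=t2/8c wait=8 total=26
k=4 load=t4/7c comp=t3/8c wait=8 total=34
k=5 load=t5/9c comp=t4/3c wait=9 total=43
k=6 load=t6/3c comp=t5/9c wait=9 total=52
k=7 load=- comp=t6/4c wait=4 total=56

end_cycle[5] = 43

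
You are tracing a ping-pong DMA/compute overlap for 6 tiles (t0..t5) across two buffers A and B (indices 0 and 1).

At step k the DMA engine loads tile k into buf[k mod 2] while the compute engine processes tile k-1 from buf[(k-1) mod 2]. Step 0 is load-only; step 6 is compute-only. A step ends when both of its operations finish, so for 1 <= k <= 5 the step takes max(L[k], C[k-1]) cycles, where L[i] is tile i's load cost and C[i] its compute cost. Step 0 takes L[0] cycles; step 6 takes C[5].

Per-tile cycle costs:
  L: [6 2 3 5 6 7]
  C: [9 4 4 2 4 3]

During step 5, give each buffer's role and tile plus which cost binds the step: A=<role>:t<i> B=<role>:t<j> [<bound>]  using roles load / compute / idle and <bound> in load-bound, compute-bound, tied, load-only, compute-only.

k=0 load=t0/6c comp=- wait=6 total=6
k=1 load=t1/2c comp=t0/9c wait=9 total=15
k=2 load=t2/3c comp=t1/4c wait=4 total=19
k=3 load=t3/5c comp=t2/4c wait=5 total=24
k=4 load=t4/6c comp=t3/2c wait=6 total=30
k=5 load=t5/7c comp=t4/4c wait=7 total=37
k=6 load=- comp=t5/3c wait=3 total=40

step 5: A=compute:t4 B=load:t5 [load-bound]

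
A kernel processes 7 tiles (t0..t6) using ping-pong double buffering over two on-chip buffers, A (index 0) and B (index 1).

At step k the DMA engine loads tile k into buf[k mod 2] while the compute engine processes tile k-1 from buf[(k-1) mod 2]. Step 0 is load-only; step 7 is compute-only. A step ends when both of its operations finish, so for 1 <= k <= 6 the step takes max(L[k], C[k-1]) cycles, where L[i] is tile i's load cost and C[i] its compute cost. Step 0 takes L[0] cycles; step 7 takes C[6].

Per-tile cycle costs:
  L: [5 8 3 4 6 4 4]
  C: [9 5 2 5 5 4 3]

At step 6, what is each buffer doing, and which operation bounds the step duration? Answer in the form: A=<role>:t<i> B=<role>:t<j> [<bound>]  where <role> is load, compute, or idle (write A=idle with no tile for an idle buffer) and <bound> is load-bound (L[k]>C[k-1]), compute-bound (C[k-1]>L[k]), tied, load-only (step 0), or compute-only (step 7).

step 6: A=load:t6 B=compute:t5 [tied]

  0. 5=5c; end=5; A:t0 B:-
  1. max(8,9)=9c; end=14; A:t0 B:t1
  2. max(3,5)=5c; end=19; A:t2 B:t1
  3. max(4,2)=4c; end=23; A:t2 B:t3
  4. max(6,5)=6c; end=29; A:t4 B:t3
  5. max(4,5)=5c; end=34; A:t4 B:t5
  6. max(4,4)=4c; end=38; A:t6 B:t5
  7. 3=3c; end=41; A:t6 B:t5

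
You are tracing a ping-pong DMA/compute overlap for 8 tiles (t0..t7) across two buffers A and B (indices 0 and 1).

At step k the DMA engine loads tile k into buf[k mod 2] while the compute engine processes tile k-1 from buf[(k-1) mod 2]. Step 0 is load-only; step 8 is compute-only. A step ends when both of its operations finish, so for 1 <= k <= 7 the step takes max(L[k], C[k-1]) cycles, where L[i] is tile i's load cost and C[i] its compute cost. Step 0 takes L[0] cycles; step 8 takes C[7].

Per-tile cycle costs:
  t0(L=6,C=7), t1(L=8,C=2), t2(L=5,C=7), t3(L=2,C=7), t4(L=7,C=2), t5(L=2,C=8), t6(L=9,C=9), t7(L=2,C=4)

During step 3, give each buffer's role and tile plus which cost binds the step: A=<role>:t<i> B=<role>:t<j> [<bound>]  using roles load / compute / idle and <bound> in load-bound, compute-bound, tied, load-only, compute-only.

k=0 load=t0/6c comp=- wait=6 total=6
k=1 load=t1/8c comp=t0/7c wait=8 total=14
k=2 load=t2/5c comp=t1/2c wait=5 total=19
k=3 load=t3/2c comp=t2/7c wait=7 total=26
k=4 load=t4/7c comp=t3/7c wait=7 total=33
k=5 load=t5/2c comp=t4/2c wait=2 total=35
k=6 load=t6/9c comp=t5/8c wait=9 total=44
k=7 load=t7/2c comp=t6/9c wait=9 total=53
k=8 load=- comp=t7/4c wait=4 total=57

step 3: A=compute:t2 B=load:t3 [compute-bound]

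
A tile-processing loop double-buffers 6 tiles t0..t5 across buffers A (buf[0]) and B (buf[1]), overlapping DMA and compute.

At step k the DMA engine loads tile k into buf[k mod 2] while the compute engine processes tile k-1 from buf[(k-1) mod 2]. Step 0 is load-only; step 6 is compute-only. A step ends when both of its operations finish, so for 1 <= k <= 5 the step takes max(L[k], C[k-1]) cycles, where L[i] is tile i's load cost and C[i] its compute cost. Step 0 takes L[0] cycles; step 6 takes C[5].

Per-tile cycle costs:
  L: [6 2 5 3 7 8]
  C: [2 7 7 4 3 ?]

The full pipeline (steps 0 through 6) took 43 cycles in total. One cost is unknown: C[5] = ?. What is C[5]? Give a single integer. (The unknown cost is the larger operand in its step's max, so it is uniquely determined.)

step 0: dur = L[0]=6 = 6
step 1: dur = max(L[1]=2, C[0]=2) = 2
step 2: dur = max(L[2]=5, C[1]=7) = 7
step 3: dur = max(L[3]=3, C[2]=7) = 7
step 4: dur = max(L[4]=7, C[3]=4) = 7
step 5: dur = max(L[5]=8, C[4]=3) = 8
step 6: dur = C[5]=? = C[5]  (unknown; binding)
sum of known step durations = 37
dur[6] = total - known = 43 - 37 = 6
C[5] is the binding max in step 6, so C[5] = dur[6] = 6

C[5] = 6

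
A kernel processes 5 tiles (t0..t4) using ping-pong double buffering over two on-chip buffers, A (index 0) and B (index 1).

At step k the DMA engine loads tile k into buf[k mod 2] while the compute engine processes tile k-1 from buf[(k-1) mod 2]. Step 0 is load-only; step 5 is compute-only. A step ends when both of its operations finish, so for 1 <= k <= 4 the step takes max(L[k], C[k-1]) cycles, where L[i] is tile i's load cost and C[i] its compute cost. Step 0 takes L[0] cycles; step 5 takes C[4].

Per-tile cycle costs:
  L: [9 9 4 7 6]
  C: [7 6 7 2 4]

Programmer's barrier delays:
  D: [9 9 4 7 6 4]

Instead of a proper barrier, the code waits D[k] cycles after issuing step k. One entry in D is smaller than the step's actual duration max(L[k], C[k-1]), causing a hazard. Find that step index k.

hazard at step 2

k=0 barrier L[0]=9→9c, D[0]=9 ok
k=1 barrier max(L[1]=9,C[0]=7)→9c, D[1]=9 ok
k=2 barrier max(L[2]=4,C[1]=6)→6c, D[2]=4 SHORT
k=3 barrier max(L[3]=7,C[2]=7)→7c, D[3]=7 ok
k=4 barrier max(L[4]=6,C[3]=2)→6c, D[4]=6 ok
k=5 barrier C[4]=4→4c, D[5]=4 ok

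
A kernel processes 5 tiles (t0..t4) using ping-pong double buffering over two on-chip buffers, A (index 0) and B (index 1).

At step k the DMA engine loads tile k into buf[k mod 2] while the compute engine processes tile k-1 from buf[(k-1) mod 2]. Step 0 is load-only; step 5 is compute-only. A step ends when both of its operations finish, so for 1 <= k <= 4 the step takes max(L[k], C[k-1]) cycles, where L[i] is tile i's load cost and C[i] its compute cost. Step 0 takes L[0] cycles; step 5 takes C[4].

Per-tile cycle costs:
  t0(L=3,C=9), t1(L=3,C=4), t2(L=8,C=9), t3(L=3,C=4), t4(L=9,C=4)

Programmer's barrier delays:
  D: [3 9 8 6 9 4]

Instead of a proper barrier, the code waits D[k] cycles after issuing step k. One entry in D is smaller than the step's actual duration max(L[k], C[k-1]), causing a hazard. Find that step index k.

k=0 barrier L[0]=3→3c, D[0]=3 ok
k=1 barrier max(L[1]=3,C[0]=9)→9c, D[1]=9 ok
k=2 barrier max(L[2]=8,C[1]=4)→8c, D[2]=8 ok
k=3 barrier max(L[3]=3,C[2]=9)→9c, D[3]=6 SHORT
k=4 barrier max(L[4]=9,C[3]=4)→9c, D[4]=9 ok
k=5 barrier C[4]=4→4c, D[5]=4 ok

hazard at step 3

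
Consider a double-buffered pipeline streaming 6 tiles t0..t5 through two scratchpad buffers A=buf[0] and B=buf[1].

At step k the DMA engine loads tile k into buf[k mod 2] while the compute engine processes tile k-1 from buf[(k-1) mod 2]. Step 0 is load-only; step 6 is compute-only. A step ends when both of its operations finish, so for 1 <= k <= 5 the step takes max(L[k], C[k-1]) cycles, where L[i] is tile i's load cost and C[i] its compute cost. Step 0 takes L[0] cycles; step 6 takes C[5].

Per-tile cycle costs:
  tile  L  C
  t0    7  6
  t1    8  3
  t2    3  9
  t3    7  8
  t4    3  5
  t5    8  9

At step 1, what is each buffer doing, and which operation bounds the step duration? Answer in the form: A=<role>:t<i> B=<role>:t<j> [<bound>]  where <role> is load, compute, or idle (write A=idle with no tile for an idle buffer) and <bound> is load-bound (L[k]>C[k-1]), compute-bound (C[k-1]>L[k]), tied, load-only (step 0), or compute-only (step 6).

[0] DMA t0→A (7c) ∥ CU idle ⇒ 7c, clock 7
[1] DMA t1→B (8c) ∥ CU A:t0 (6c) ⇒ 8c, clock 15
[2] DMA t2→A (3c) ∥ CU B:t1 (3c) ⇒ 3c, clock 18
[3] DMA t3→B (7c) ∥ CU A:t2 (9c) ⇒ 9c, clock 27
[4] DMA t4→A (3c) ∥ CU B:t3 (8c) ⇒ 8c, clock 35
[5] DMA t5→B (8c) ∥ CU A:t4 (5c) ⇒ 8c, clock 43
[6] DMA idle ∥ CU B:t5 (9c) ⇒ 9c, clock 52

step 1: A=compute:t0 B=load:t1 [load-bound]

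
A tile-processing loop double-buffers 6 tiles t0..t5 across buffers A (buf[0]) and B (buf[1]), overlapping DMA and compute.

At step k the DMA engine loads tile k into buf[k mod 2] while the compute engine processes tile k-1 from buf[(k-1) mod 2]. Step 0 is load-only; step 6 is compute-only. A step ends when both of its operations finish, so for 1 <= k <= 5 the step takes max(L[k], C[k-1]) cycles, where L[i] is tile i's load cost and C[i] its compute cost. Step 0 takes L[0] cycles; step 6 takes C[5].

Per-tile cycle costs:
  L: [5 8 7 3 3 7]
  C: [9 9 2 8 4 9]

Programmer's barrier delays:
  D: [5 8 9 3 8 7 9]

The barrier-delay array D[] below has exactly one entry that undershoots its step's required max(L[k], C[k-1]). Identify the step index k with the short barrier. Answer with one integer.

hazard at step 1

step 0: need L[0]=5 = 5; D[0]=5 ok
step 1: need max(L[1]=8,C[0]=9) = 9; D[1]=8 SHORT
step 2: need max(L[2]=7,C[1]=9) = 9; D[2]=9 ok
step 3: need max(L[3]=3,C[2]=2) = 3; D[3]=3 ok
step 4: need max(L[4]=3,C[3]=8) = 8; D[4]=8 ok
step 5: need max(L[5]=7,C[4]=4) = 7; D[5]=7 ok
step 6: need C[5]=9 = 9; D[6]=9 ok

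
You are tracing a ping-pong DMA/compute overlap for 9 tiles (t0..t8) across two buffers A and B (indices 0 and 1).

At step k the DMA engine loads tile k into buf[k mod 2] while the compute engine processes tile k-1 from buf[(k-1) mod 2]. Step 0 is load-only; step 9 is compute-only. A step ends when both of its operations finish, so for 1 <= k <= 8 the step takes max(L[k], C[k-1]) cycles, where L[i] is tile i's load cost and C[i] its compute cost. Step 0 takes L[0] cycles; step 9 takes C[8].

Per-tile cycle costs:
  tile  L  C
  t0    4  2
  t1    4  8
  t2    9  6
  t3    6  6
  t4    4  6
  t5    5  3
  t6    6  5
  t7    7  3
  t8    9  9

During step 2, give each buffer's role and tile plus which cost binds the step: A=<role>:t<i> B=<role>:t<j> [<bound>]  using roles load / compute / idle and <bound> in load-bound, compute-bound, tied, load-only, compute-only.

  0. 4=4c; end=4; A:t0 B:-
  1. max(4,2)=4c; end=8; A:t0 B:t1
  2. max(9,8)=9c; end=17; A:t2 B:t1
  3. max(6,6)=6c; end=23; A:t2 B:t3
  4. max(4,6)=6c; end=29; A:t4 B:t3
  5. max(5,6)=6c; end=35; A:t4 B:t5
  6. max(6,3)=6c; end=41; A:t6 B:t5
  7. max(7,5)=7c; end=48; A:t6 B:t7
  8. max(9,3)=9c; end=57; A:t8 B:t7
  9. 9=9c; end=66; A:t8 B:t7

step 2: A=load:t2 B=compute:t1 [load-bound]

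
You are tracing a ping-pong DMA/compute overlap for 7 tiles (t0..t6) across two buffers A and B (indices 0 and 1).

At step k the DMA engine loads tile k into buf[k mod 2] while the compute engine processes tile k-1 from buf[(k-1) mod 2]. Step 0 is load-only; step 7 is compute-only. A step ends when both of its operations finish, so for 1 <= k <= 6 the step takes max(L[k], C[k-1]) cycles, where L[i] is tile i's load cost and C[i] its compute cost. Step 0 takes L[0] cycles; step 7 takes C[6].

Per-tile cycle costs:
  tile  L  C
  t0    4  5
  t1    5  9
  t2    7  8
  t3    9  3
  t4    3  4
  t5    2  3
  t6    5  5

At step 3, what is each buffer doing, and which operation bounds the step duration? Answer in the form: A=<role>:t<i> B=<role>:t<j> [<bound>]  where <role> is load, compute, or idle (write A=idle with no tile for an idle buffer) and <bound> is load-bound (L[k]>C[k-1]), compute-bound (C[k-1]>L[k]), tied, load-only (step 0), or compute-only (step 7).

step 3: A=compute:t2 B=load:t3 [load-bound]

[0] DMA t0→A (4c) ∥ CU idle ⇒ 4c, clock 4
[1] DMA t1→B (5c) ∥ CU A:t0 (5c) ⇒ 5c, clock 9
[2] DMA t2→A (7c) ∥ CU B:t1 (9c) ⇒ 9c, clock 18
[3] DMA t3→B (9c) ∥ CU A:t2 (8c) ⇒ 9c, clock 27
[4] DMA t4→A (3c) ∥ CU B:t3 (3c) ⇒ 3c, clock 30
[5] DMA t5→B (2c) ∥ CU A:t4 (4c) ⇒ 4c, clock 34
[6] DMA t6→A (5c) ∥ CU B:t5 (3c) ⇒ 5c, clock 39
[7] DMA idle ∥ CU A:t6 (5c) ⇒ 5c, clock 44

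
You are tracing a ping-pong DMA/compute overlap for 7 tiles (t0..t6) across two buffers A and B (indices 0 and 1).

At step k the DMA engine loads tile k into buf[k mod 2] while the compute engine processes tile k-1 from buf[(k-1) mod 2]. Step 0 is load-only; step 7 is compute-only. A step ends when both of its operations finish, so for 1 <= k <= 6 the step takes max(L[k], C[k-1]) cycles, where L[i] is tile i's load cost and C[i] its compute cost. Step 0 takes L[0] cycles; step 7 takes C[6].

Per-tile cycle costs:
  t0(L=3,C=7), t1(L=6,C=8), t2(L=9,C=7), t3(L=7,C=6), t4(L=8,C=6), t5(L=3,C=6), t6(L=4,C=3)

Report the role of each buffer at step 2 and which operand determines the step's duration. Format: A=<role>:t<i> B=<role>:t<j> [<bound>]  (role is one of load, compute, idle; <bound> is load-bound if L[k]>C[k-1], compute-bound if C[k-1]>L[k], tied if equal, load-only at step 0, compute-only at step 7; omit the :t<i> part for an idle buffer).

step 0: L[0]=3 → dur=3, Σ=3 | A=load:t0 B=idle [load-only]
step 1: L[1]=6 C[0]=7 → dur=7, Σ=10 | A=compute:t0 B=load:t1 [compute-bound]
step 2: L[2]=9 C[1]=8 → dur=9, Σ=19 | A=load:t2 B=compute:t1 [load-bound]
step 3: L[3]=7 C[2]=7 → dur=7, Σ=26 | A=compute:t2 B=load:t3 [tied]
step 4: L[4]=8 C[3]=6 → dur=8, Σ=34 | A=load:t4 B=compute:t3 [load-bound]
step 5: L[5]=3 C[4]=6 → dur=6, Σ=40 | A=compute:t4 B=load:t5 [compute-bound]
step 6: L[6]=4 C[5]=6 → dur=6, Σ=46 | A=load:t6 B=compute:t5 [compute-bound]
step 7: C[6]=3 → dur=3, Σ=49 | A=compute:t6 B=idle [compute-only]

step 2: A=load:t2 B=compute:t1 [load-bound]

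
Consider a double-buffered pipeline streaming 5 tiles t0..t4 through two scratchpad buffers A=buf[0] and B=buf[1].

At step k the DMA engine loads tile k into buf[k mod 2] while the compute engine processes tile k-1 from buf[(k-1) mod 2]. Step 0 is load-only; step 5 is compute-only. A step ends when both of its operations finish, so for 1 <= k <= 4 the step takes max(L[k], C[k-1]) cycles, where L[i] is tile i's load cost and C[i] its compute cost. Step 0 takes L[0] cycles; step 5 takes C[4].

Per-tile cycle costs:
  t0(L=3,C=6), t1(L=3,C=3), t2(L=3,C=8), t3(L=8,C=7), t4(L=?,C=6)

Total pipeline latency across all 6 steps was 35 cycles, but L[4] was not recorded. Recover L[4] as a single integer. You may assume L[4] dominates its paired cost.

L[4] = 9

step 0 = dur = L[0]=3 = 3
step 1 = dur = max(L[1]=3, C[0]=6) = 6
step 2 = dur = max(L[2]=3, C[1]=3) = 3
step 3 = dur = max(L[3]=8, C[2]=8) = 8
step 4 = dur = max(L[4]=?, C[3]=7) = L[4]  (unknown; binding)
step 5 = dur = C[4]=6 = 6
sum of known step durations = 26
dur[4] = total - known = 35 - 26 = 9
L[4] is the binding max in step 4, so L[4] = dur[4] = 9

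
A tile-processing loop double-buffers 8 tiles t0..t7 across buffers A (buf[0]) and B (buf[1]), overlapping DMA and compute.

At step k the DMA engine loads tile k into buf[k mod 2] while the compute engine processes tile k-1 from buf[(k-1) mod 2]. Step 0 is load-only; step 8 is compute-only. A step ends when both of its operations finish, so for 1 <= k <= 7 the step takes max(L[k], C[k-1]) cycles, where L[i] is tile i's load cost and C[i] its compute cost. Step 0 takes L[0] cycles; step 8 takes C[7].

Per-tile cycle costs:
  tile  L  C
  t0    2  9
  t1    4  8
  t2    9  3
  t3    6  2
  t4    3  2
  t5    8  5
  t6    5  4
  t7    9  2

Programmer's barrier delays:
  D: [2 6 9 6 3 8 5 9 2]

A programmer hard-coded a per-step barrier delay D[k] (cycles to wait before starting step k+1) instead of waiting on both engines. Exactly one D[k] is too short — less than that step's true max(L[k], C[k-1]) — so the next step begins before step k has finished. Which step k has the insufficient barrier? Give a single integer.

k=0 barrier L[0]=2→2c, D[0]=2 ok
k=1 barrier max(L[1]=4,C[0]=9)→9c, D[1]=6 SHORT
k=2 barrier max(L[2]=9,C[1]=8)→9c, D[2]=9 ok
k=3 barrier max(L[3]=6,C[2]=3)→6c, D[3]=6 ok
k=4 barrier max(L[4]=3,C[3]=2)→3c, D[4]=3 ok
k=5 barrier max(L[5]=8,C[4]=2)→8c, D[5]=8 ok
k=6 barrier max(L[6]=5,C[5]=5)→5c, D[6]=5 ok
k=7 barrier max(L[7]=9,C[6]=4)→9c, D[7]=9 ok
k=8 barrier C[7]=2→2c, D[8]=2 ok

hazard at step 1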